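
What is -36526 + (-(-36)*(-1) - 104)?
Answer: -36666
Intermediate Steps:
-36526 + (-(-36)*(-1) - 104) = -36526 + (-36*1 - 104) = -36526 + (-36 - 104) = -36526 - 140 = -36666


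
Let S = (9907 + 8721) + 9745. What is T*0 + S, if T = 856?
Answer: 28373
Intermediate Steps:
S = 28373 (S = 18628 + 9745 = 28373)
T*0 + S = 856*0 + 28373 = 0 + 28373 = 28373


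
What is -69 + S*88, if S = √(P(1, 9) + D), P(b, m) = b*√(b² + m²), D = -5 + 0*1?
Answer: -69 + 88*√(-5 + √82) ≈ 108.21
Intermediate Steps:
D = -5 (D = -5 + 0 = -5)
S = √(-5 + √82) (S = √(1*√(1² + 9²) - 5) = √(1*√(1 + 81) - 5) = √(1*√82 - 5) = √(√82 - 5) = √(-5 + √82) ≈ 2.0138)
-69 + S*88 = -69 + √(-5 + √82)*88 = -69 + 88*√(-5 + √82)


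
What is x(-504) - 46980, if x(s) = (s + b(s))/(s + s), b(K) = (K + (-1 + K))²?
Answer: -48373417/1008 ≈ -47990.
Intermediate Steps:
b(K) = (-1 + 2*K)²
x(s) = (s + (-1 + 2*s)²)/(2*s) (x(s) = (s + (-1 + 2*s)²)/(s + s) = (s + (-1 + 2*s)²)/((2*s)) = (s + (-1 + 2*s)²)*(1/(2*s)) = (s + (-1 + 2*s)²)/(2*s))
x(-504) - 46980 = (½)*(-504 + (-1 + 2*(-504))²)/(-504) - 46980 = (½)*(-1/504)*(-504 + (-1 - 1008)²) - 46980 = (½)*(-1/504)*(-504 + (-1009)²) - 46980 = (½)*(-1/504)*(-504 + 1018081) - 46980 = (½)*(-1/504)*1017577 - 46980 = -1017577/1008 - 46980 = -48373417/1008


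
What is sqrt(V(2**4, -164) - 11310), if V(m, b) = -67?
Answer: I*sqrt(11377) ≈ 106.66*I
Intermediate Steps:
sqrt(V(2**4, -164) - 11310) = sqrt(-67 - 11310) = sqrt(-11377) = I*sqrt(11377)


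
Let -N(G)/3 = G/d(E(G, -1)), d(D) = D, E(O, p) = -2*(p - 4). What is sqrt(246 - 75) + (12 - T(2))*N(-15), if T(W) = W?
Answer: 45 + 3*sqrt(19) ≈ 58.077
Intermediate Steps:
E(O, p) = 8 - 2*p (E(O, p) = -2*(-4 + p) = 8 - 2*p)
N(G) = -3*G/10 (N(G) = -3*G/(8 - 2*(-1)) = -3*G/(8 + 2) = -3*G/10)
sqrt(246 - 75) + (12 - T(2))*N(-15) = sqrt(246 - 75) + (12 - 1*2)*(-3/10*(-15)) = sqrt(171) + (12 - 2)*(9/2) = 3*sqrt(19) + 10*(9/2) = 3*sqrt(19) + 45 = 45 + 3*sqrt(19)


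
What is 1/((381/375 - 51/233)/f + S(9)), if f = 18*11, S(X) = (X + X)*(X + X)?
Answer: 2883375/934225108 ≈ 0.0030864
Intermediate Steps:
S(X) = 4*X² (S(X) = (2*X)*(2*X) = 4*X²)
f = 198
1/((381/375 - 51/233)/f + S(9)) = 1/((381/375 - 51/233)/198 + 4*9²) = 1/((381*(1/375) - 51*1/233)*(1/198) + 4*81) = 1/((127/125 - 51/233)*(1/198) + 324) = 1/((23216/29125)*(1/198) + 324) = 1/(11608/2883375 + 324) = 1/(934225108/2883375) = 2883375/934225108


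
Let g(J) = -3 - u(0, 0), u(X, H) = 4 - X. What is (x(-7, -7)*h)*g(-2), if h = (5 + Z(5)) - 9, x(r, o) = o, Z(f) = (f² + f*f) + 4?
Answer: 2450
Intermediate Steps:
Z(f) = 4 + 2*f² (Z(f) = (f² + f²) + 4 = 2*f² + 4 = 4 + 2*f²)
h = 50 (h = (5 + (4 + 2*5²)) - 9 = (5 + (4 + 2*25)) - 9 = (5 + (4 + 50)) - 9 = (5 + 54) - 9 = 59 - 9 = 50)
g(J) = -7 (g(J) = -3 - (4 - 1*0) = -3 - (4 + 0) = -3 - 1*4 = -3 - 4 = -7)
(x(-7, -7)*h)*g(-2) = -7*50*(-7) = -350*(-7) = 2450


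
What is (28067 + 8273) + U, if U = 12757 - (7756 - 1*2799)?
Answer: 44140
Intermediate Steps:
U = 7800 (U = 12757 - (7756 - 2799) = 12757 - 1*4957 = 12757 - 4957 = 7800)
(28067 + 8273) + U = (28067 + 8273) + 7800 = 36340 + 7800 = 44140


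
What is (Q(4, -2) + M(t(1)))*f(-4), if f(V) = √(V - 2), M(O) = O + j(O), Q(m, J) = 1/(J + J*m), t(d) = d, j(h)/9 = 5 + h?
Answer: 549*I*√6/10 ≈ 134.48*I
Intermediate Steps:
j(h) = 45 + 9*h (j(h) = 9*(5 + h) = 45 + 9*h)
M(O) = 45 + 10*O (M(O) = O + (45 + 9*O) = 45 + 10*O)
f(V) = √(-2 + V)
(Q(4, -2) + M(t(1)))*f(-4) = (1/((-2)*(1 + 4)) + (45 + 10*1))*√(-2 - 4) = (-½/5 + (45 + 10))*√(-6) = (-½*⅕ + 55)*(I*√6) = (-⅒ + 55)*(I*√6) = 549*(I*√6)/10 = 549*I*√6/10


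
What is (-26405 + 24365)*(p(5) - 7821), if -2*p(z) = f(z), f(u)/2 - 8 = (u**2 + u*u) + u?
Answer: 16083360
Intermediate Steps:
f(u) = 16 + 2*u + 4*u**2 (f(u) = 16 + 2*((u**2 + u*u) + u) = 16 + 2*((u**2 + u**2) + u) = 16 + 2*(2*u**2 + u) = 16 + 2*(u + 2*u**2) = 16 + (2*u + 4*u**2) = 16 + 2*u + 4*u**2)
p(z) = -8 - z - 2*z**2 (p(z) = -(16 + 2*z + 4*z**2)/2 = -8 - z - 2*z**2)
(-26405 + 24365)*(p(5) - 7821) = (-26405 + 24365)*((-8 - 1*5 - 2*5**2) - 7821) = -2040*((-8 - 5 - 2*25) - 7821) = -2040*((-8 - 5 - 50) - 7821) = -2040*(-63 - 7821) = -2040*(-7884) = 16083360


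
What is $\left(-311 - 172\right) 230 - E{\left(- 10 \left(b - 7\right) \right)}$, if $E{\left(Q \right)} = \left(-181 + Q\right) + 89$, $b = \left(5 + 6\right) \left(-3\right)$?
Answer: $-111398$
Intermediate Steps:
$b = -33$ ($b = 11 \left(-3\right) = -33$)
$E{\left(Q \right)} = -92 + Q$
$\left(-311 - 172\right) 230 - E{\left(- 10 \left(b - 7\right) \right)} = \left(-311 - 172\right) 230 - \left(-92 - 10 \left(-33 - 7\right)\right) = \left(-483\right) 230 - \left(-92 - -400\right) = -111090 - \left(-92 + 400\right) = -111090 - 308 = -111398$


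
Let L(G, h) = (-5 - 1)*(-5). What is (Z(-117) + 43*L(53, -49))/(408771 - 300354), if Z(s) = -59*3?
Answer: 371/36139 ≈ 0.010266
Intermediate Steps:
Z(s) = -177
L(G, h) = 30 (L(G, h) = -6*(-5) = 30)
(Z(-117) + 43*L(53, -49))/(408771 - 300354) = (-177 + 43*30)/(408771 - 300354) = (-177 + 1290)/108417 = 1113*(1/108417) = 371/36139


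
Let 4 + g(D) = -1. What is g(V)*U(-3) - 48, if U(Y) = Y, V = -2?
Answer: -33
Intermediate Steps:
g(D) = -5 (g(D) = -4 - 1 = -5)
g(V)*U(-3) - 48 = -5*(-3) - 48 = 15 - 48 = -33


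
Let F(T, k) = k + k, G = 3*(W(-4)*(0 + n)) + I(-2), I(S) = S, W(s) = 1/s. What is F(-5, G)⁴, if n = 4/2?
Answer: 2401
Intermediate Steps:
n = 2 (n = 4*(½) = 2)
G = -7/2 (G = 3*((0 + 2)/(-4)) - 2 = 3*(-¼*2) - 2 = 3*(-½) - 2 = -3/2 - 2 = -7/2 ≈ -3.5000)
F(T, k) = 2*k
F(-5, G)⁴ = (2*(-7/2))⁴ = (-7)⁴ = 2401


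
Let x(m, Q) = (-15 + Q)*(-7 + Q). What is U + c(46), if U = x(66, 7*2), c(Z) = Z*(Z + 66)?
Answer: 5145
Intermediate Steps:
c(Z) = Z*(66 + Z)
U = -7 (U = 105 + (7*2)² - 154*2 = 105 + 14² - 22*14 = 105 + 196 - 308 = -7)
U + c(46) = -7 + 46*(66 + 46) = -7 + 46*112 = -7 + 5152 = 5145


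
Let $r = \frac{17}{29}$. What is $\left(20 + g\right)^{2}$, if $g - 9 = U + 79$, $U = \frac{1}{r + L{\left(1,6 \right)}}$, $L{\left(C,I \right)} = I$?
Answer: $\frac{426711649}{36481} \approx 11697.0$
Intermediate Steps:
$r = \frac{17}{29}$ ($r = 17 \cdot \frac{1}{29} = \frac{17}{29} \approx 0.58621$)
$U = \frac{29}{191}$ ($U = \frac{1}{\frac{17}{29} + 6} = \frac{1}{\frac{191}{29}} = \frac{29}{191} \approx 0.15183$)
$g = \frac{16837}{191}$ ($g = 9 + \left(\frac{29}{191} + 79\right) = 9 + \frac{15118}{191} = \frac{16837}{191} \approx 88.152$)
$\left(20 + g\right)^{2} = \left(20 + \frac{16837}{191}\right)^{2} = \left(\frac{20657}{191}\right)^{2} = \frac{426711649}{36481}$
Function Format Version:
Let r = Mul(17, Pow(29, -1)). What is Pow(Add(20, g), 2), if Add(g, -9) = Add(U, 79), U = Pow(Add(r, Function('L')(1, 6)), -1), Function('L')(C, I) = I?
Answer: Rational(426711649, 36481) ≈ 11697.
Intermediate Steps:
r = Rational(17, 29) (r = Mul(17, Rational(1, 29)) = Rational(17, 29) ≈ 0.58621)
U = Rational(29, 191) (U = Pow(Add(Rational(17, 29), 6), -1) = Pow(Rational(191, 29), -1) = Rational(29, 191) ≈ 0.15183)
g = Rational(16837, 191) (g = Add(9, Add(Rational(29, 191), 79)) = Add(9, Rational(15118, 191)) = Rational(16837, 191) ≈ 88.152)
Pow(Add(20, g), 2) = Pow(Add(20, Rational(16837, 191)), 2) = Pow(Rational(20657, 191), 2) = Rational(426711649, 36481)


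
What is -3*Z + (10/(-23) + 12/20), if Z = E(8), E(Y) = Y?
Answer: -2741/115 ≈ -23.835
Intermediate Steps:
Z = 8
-3*Z + (10/(-23) + 12/20) = -3*8 + (10/(-23) + 12/20) = -24 + (10*(-1/23) + 12*(1/20)) = -24 + (-10/23 + ⅗) = -24 + 19/115 = -2741/115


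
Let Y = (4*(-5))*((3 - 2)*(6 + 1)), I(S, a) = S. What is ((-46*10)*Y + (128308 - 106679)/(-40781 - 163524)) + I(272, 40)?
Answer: 13212791331/204305 ≈ 64672.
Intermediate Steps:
Y = -140 (Y = -20*7 = -140)
((-46*10)*Y + (128308 - 106679)/(-40781 - 163524)) + I(272, 40) = (-46*10*(-140) + (128308 - 106679)/(-40781 - 163524)) + 272 = (-460*(-140) + 21629/(-204305)) + 272 = (64400 + 21629*(-1/204305)) + 272 = (64400 - 21629/204305) + 272 = 13157220371/204305 + 272 = 13212791331/204305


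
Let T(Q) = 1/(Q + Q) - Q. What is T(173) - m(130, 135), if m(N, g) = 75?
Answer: -85807/346 ≈ -248.00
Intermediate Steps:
T(Q) = 1/(2*Q) - Q
T(173) - m(130, 135) = ((½)/173 - 1*173) - 1*75 = ((½)*(1/173) - 173) - 75 = (1/346 - 173) - 75 = -59857/346 - 75 = -85807/346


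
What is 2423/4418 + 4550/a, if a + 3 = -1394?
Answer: -16716969/6171946 ≈ -2.7085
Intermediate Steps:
a = -1397 (a = -3 - 1394 = -1397)
2423/4418 + 4550/a = 2423/4418 + 4550/(-1397) = 2423*(1/4418) + 4550*(-1/1397) = 2423/4418 - 4550/1397 = -16716969/6171946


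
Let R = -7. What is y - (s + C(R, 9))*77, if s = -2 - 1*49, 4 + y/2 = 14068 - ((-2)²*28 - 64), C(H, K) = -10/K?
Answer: 288401/9 ≈ 32045.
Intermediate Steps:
y = 28032 (y = -8 + 2*(14068 - ((-2)²*28 - 64)) = -8 + 2*(14068 - (4*28 - 64)) = -8 + 2*(14068 - (112 - 64)) = -8 + 2*(14068 - 1*48) = -8 + 2*(14068 - 48) = -8 + 2*14020 = -8 + 28040 = 28032)
s = -51 (s = -2 - 49 = -51)
y - (s + C(R, 9))*77 = 28032 - (-51 - 10/9)*77 = 28032 - (-469)*77/9 = 28032 - 1*(-36113/9) = 28032 + 36113/9 = 288401/9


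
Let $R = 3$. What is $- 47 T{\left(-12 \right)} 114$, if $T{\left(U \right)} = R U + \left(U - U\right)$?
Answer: $192888$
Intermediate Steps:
$T{\left(U \right)} = 3 U$ ($T{\left(U \right)} = 3 U + \left(U - U\right) = 3 U + 0 = 3 U$)
$- 47 T{\left(-12 \right)} 114 = - 47 \cdot 3 \left(-12\right) 114 = \left(-47\right) \left(-36\right) 114 = 1692 \cdot 114 = 192888$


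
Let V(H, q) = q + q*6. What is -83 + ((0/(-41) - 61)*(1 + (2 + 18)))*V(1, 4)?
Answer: -35951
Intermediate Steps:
V(H, q) = 7*q (V(H, q) = q + 6*q = 7*q)
-83 + ((0/(-41) - 61)*(1 + (2 + 18)))*V(1, 4) = -83 + ((0/(-41) - 61)*(1 + (2 + 18)))*(7*4) = -83 + ((0*(-1/41) - 61)*(1 + 20))*28 = -83 + ((0 - 61)*21)*28 = -83 - 61*21*28 = -83 - 1281*28 = -83 - 35868 = -35951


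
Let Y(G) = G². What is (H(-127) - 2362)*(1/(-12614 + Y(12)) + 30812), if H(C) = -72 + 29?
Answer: -184812532359/2494 ≈ -7.4103e+7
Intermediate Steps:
H(C) = -43
(H(-127) - 2362)*(1/(-12614 + Y(12)) + 30812) = (-43 - 2362)*(1/(-12614 + 12²) + 30812) = -2405*(1/(-12614 + 144) + 30812) = -2405*(1/(-12470) + 30812) = -2405*(-1/12470 + 30812) = -2405*384225639/12470 = -184812532359/2494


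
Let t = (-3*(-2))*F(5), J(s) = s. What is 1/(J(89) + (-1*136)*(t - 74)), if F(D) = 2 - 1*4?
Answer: 1/11785 ≈ 8.4854e-5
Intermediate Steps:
F(D) = -2 (F(D) = 2 - 4 = -2)
t = -12 (t = -3*(-2)*(-2) = 6*(-2) = -12)
1/(J(89) + (-1*136)*(t - 74)) = 1/(89 + (-1*136)*(-12 - 74)) = 1/(89 - 136*(-86)) = 1/(89 + 11696) = 1/11785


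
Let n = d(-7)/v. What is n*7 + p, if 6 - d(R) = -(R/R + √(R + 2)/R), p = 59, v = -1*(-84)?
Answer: 715/12 - I*√5/84 ≈ 59.583 - 0.02662*I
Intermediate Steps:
v = 84
d(R) = 7 + √(2 + R)/R (d(R) = 6 - (-1)*(R/R + √(R + 2)/R) = 6 - (-1)*(1 + √(2 + R)/R) = 6 - (-1 - √(2 + R)/R) = 6 + (1 + √(2 + R)/R) = 7 + √(2 + R)/R)
n = 1/12 - I*√5/588 (n = (7 + √(2 - 7)/(-7))/84 = (7 - I*√5/7)*(1/84) = 1/12 - I*√5/588 ≈ 0.083333 - 0.0038028*I)
n*7 + p = (1/12 - I*√5/588)*7 + 59 = (7/12 - I*√5/84) + 59 = 715/12 - I*√5/84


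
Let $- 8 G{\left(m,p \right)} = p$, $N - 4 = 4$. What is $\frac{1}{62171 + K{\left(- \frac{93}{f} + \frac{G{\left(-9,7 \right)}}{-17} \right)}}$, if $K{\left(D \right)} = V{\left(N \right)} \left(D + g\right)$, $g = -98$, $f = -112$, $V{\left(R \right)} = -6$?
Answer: $\frac{952}{59741531} \approx 1.5935 \cdot 10^{-5}$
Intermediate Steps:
$N = 8$ ($N = 4 + 4 = 8$)
$G{\left(m,p \right)} = - \frac{p}{8}$
$K{\left(D \right)} = 588 - 6 D$ ($K{\left(D \right)} = - 6 \left(D - 98\right) = - 6 \left(-98 + D\right) = 588 - 6 D$)
$\frac{1}{62171 + K{\left(- \frac{93}{f} + \frac{G{\left(-9,7 \right)}}{-17} \right)}} = \frac{1}{62171 + \left(588 - 6 \left(- \frac{93}{-112} + \frac{\left(- \frac{1}{8}\right) 7}{-17}\right)\right)} = \frac{1}{62171 + \left(588 - 6 \left(\left(-93\right) \left(- \frac{1}{112}\right) - - \frac{7}{136}\right)\right)} = \frac{1}{62171 + \left(588 - 6 \left(\frac{93}{112} + \frac{7}{136}\right)\right)} = \frac{1}{62171 + \left(588 - \frac{5037}{952}\right)} = \frac{1}{62171 + \frac{554739}{952}} = \frac{1}{\frac{59741531}{952}} = \frac{952}{59741531}$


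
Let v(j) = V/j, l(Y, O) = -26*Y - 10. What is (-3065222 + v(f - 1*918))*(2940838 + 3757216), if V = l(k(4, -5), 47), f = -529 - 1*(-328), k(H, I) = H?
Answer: -7658071129763472/373 ≈ -2.0531e+13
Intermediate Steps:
f = -201 (f = -529 + 328 = -201)
l(Y, O) = -10 - 26*Y
V = -114 (V = -10 - 26*4 = -10 - 104 = -114)
v(j) = -114/j
(-3065222 + v(f - 1*918))*(2940838 + 3757216) = (-3065222 - 114/(-201 - 1*918))*(2940838 + 3757216) = (-3065222 - 114/(-201 - 918))*6698054 = (-3065222 - 114/(-1119))*6698054 = (-3065222 - 114*(-1/1119))*6698054 = (-3065222 + 38/373)*6698054 = -1143327768/373*6698054 = -7658071129763472/373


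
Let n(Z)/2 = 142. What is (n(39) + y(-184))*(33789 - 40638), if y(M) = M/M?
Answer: -1951965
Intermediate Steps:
n(Z) = 284 (n(Z) = 2*142 = 284)
y(M) = 1
(n(39) + y(-184))*(33789 - 40638) = (284 + 1)*(33789 - 40638) = 285*(-6849) = -1951965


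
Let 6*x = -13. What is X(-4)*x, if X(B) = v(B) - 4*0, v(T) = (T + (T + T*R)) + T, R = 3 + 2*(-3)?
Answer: 0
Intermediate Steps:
R = -3 (R = 3 - 6 = -3)
x = -13/6 (x = (1/6)*(-13) = -13/6 ≈ -2.1667)
v(T) = 0 (v(T) = (T + (T + T*(-3))) + T = (T + (T - 3*T)) + T = (T - 2*T) + T = -T + T = 0)
X(B) = 0 (X(B) = 0 - 4*0 = 0 + 0 = 0)
X(-4)*x = 0*(-13/6) = 0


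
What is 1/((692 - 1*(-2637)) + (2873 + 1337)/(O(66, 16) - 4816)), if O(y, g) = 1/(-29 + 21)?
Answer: 38529/128229361 ≈ 0.00030047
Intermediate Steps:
O(y, g) = -1/8 (O(y, g) = 1/(-8) = -1/8)
1/((692 - 1*(-2637)) + (2873 + 1337)/(O(66, 16) - 4816)) = 1/((692 - 1*(-2637)) + (2873 + 1337)/(-1/8 - 4816)) = 1/((692 + 2637) + 4210/(-38529/8)) = 1/(3329 + 4210*(-8/38529)) = 1/(3329 - 33680/38529) = 1/(128229361/38529) = 38529/128229361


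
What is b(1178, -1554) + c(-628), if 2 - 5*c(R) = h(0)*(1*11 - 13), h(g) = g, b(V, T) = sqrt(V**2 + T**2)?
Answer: 2/5 + 10*sqrt(38026) ≈ 1950.4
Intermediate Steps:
b(V, T) = sqrt(T**2 + V**2)
c(R) = 2/5 (c(R) = 2/5 - 0*(1*11 - 13) = 2/5 - 0*(11 - 13) = 2/5 - 0*(-2) = 2/5 - 1/5*0 = 2/5 + 0 = 2/5)
b(1178, -1554) + c(-628) = sqrt((-1554)**2 + 1178**2) + 2/5 = sqrt(2414916 + 1387684) + 2/5 = sqrt(3802600) + 2/5 = 10*sqrt(38026) + 2/5 = 2/5 + 10*sqrt(38026)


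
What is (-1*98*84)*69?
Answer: -568008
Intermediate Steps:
(-1*98*84)*69 = -98*84*69 = -8232*69 = -568008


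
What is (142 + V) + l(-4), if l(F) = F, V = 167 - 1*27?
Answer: 278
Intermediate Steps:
V = 140 (V = 167 - 27 = 140)
(142 + V) + l(-4) = (142 + 140) - 4 = 282 - 4 = 278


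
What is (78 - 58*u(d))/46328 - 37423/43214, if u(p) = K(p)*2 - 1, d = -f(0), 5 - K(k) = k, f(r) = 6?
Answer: -111437294/125126137 ≈ -0.89060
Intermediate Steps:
K(k) = 5 - k
d = -6 (d = -1*6 = -6)
u(p) = 9 - 2*p (u(p) = (5 - p)*2 - 1 = (10 - 2*p) - 1 = 9 - 2*p)
(78 - 58*u(d))/46328 - 37423/43214 = (78 - 58*(9 - 2*(-6)))/46328 - 37423/43214 = (78 - 58*(9 + 12))*(1/46328) - 37423*1/43214 = (78 - 58*21)*(1/46328) - 37423/43214 = (78 - 1218)*(1/46328) - 37423/43214 = -1140*1/46328 - 37423/43214 = -285/11582 - 37423/43214 = -111437294/125126137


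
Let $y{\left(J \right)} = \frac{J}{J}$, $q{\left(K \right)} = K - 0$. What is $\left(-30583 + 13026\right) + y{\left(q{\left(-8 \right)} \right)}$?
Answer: $-17556$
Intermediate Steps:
$q{\left(K \right)} = K$ ($q{\left(K \right)} = K + 0 = K$)
$y{\left(J \right)} = 1$
$\left(-30583 + 13026\right) + y{\left(q{\left(-8 \right)} \right)} = \left(-30583 + 13026\right) + 1 = -17557 + 1 = -17556$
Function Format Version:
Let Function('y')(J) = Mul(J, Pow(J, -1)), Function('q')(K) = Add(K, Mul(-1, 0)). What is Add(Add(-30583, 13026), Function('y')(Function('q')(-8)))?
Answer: -17556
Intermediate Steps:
Function('q')(K) = K (Function('q')(K) = Add(K, 0) = K)
Function('y')(J) = 1
Add(Add(-30583, 13026), Function('y')(Function('q')(-8))) = Add(Add(-30583, 13026), 1) = Add(-17557, 1) = -17556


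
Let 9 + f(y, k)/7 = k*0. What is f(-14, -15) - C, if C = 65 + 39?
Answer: -167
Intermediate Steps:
f(y, k) = -63 (f(y, k) = -63 + 7*(k*0) = -63 + 7*0 = -63 + 0 = -63)
C = 104
f(-14, -15) - C = -63 - 1*104 = -63 - 104 = -167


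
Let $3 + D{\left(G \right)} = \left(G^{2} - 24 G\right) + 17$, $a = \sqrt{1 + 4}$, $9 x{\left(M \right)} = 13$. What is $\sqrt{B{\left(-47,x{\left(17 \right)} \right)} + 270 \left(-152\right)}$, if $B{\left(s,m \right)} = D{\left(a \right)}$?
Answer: $\sqrt{-41021 - 24 \sqrt{5}} \approx 202.67 i$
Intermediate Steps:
$x{\left(M \right)} = \frac{13}{9}$ ($x{\left(M \right)} = \frac{1}{9} \cdot 13 = \frac{13}{9}$)
$a = \sqrt{5} \approx 2.2361$
$D{\left(G \right)} = 14 + G^{2} - 24 G$ ($D{\left(G \right)} = -3 + \left(\left(G^{2} - 24 G\right) + 17\right) = -3 + \left(17 + G^{2} - 24 G\right) = 14 + G^{2} - 24 G$)
$B{\left(s,m \right)} = 19 - 24 \sqrt{5}$ ($B{\left(s,m \right)} = 14 + \left(\sqrt{5}\right)^{2} - 24 \sqrt{5} = 14 + 5 - 24 \sqrt{5} = 19 - 24 \sqrt{5}$)
$\sqrt{B{\left(-47,x{\left(17 \right)} \right)} + 270 \left(-152\right)} = \sqrt{\left(19 - 24 \sqrt{5}\right) + 270 \left(-152\right)} = \sqrt{\left(19 - 24 \sqrt{5}\right) - 41040} = \sqrt{-41021 - 24 \sqrt{5}}$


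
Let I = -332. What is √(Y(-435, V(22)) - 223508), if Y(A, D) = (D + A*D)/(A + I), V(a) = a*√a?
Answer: 2*√(-32871824453 + 1830829*√22)/767 ≈ 472.7*I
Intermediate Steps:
V(a) = a^(3/2)
Y(A, D) = (D + A*D)/(-332 + A) (Y(A, D) = (D + A*D)/(A - 332) = (D + A*D)/(-332 + A))
√(Y(-435, V(22)) - 223508) = √(22^(3/2)*(1 - 435)/(-332 - 435) - 223508) = √((22*√22)*(-434)/(-767) - 223508) = √((22*√22)*(-1/767)*(-434) - 223508) = √(9548*√22/767 - 223508) = √(-223508 + 9548*√22/767)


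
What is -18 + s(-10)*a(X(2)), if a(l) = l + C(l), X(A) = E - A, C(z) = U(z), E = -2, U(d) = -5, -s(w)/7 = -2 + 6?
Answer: 234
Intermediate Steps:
s(w) = -28 (s(w) = -7*(-2 + 6) = -7*4 = -28)
C(z) = -5
X(A) = -2 - A
a(l) = -5 + l (a(l) = l - 5 = -5 + l)
-18 + s(-10)*a(X(2)) = -18 - 28*(-5 + (-2 - 1*2)) = -18 - 28*(-5 + (-2 - 2)) = -18 - 28*(-5 - 4) = -18 - 28*(-9) = -18 + 252 = 234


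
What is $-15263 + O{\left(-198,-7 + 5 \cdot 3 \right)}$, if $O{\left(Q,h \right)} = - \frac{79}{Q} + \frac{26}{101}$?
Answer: $- \frac{305216347}{19998} \approx -15262.0$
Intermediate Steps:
$O{\left(Q,h \right)} = \frac{26}{101} - \frac{79}{Q}$ ($O{\left(Q,h \right)} = - \frac{79}{Q} + 26 \cdot \frac{1}{101} = - \frac{79}{Q} + \frac{26}{101} = \frac{26}{101} - \frac{79}{Q}$)
$-15263 + O{\left(-198,-7 + 5 \cdot 3 \right)} = -15263 - \left(- \frac{26}{101} + \frac{79}{-198}\right) = -15263 + \left(\frac{26}{101} - - \frac{79}{198}\right) = -15263 + \left(\frac{26}{101} + \frac{79}{198}\right) = -15263 + \frac{13127}{19998} = - \frac{305216347}{19998}$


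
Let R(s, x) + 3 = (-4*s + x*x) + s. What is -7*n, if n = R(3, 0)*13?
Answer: 1092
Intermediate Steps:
R(s, x) = -3 + x² - 3*s (R(s, x) = -3 + ((-4*s + x*x) + s) = -3 + ((-4*s + x²) + s) = -3 + ((x² - 4*s) + s) = -3 + (x² - 3*s) = -3 + x² - 3*s)
n = -156 (n = (-3 + 0² - 3*3)*13 = (-3 + 0 - 9)*13 = -12*13 = -156)
-7*n = -7*(-156) = 1092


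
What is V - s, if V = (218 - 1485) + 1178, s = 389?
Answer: -478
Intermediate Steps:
V = -89 (V = -1267 + 1178 = -89)
V - s = -89 - 1*389 = -89 - 389 = -478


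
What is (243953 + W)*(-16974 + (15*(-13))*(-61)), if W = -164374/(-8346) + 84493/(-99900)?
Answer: -57397013315417641/46320300 ≈ -1.2391e+9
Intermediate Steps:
W = 2619297337/138960900 (W = -164374*(-1/8346) + 84493*(-1/99900) = 82187/4173 - 84493/99900 = 2619297337/138960900 ≈ 18.849)
(243953 + W)*(-16974 + (15*(-13))*(-61)) = (243953 + 2619297337/138960900)*(-16974 + (15*(-13))*(-61)) = 33902547735037*(-16974 - 195*(-61))/138960900 = 33902547735037*(-16974 + 11895)/138960900 = (33902547735037/138960900)*(-5079) = -57397013315417641/46320300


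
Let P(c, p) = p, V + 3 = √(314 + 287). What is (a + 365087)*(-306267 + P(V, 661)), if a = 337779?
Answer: -214800066796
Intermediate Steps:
V = -3 + √601 (V = -3 + √(314 + 287) = -3 + √601 ≈ 21.515)
(a + 365087)*(-306267 + P(V, 661)) = (337779 + 365087)*(-306267 + 661) = 702866*(-305606) = -214800066796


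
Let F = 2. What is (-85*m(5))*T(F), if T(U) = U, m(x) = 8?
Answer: -1360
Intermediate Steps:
(-85*m(5))*T(F) = -85*8*2 = -680*2 = -1360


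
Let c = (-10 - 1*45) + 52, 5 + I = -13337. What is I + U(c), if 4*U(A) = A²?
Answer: -53359/4 ≈ -13340.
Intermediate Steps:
I = -13342 (I = -5 - 13337 = -13342)
c = -3 (c = (-10 - 45) + 52 = -55 + 52 = -3)
U(A) = A²/4
I + U(c) = -13342 + (¼)*(-3)² = -13342 + (¼)*9 = -13342 + 9/4 = -53359/4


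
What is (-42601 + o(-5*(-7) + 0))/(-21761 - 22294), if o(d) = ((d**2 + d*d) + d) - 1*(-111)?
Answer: 889/979 ≈ 0.90807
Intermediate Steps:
o(d) = 111 + d + 2*d**2 (o(d) = ((d**2 + d**2) + d) + 111 = (2*d**2 + d) + 111 = (d + 2*d**2) + 111 = 111 + d + 2*d**2)
(-42601 + o(-5*(-7) + 0))/(-21761 - 22294) = (-42601 + (111 + (-5*(-7) + 0) + 2*(-5*(-7) + 0)**2))/(-21761 - 22294) = (-42601 + (111 + (35 + 0) + 2*(35 + 0)**2))/(-44055) = (-42601 + (111 + 35 + 2*35**2))*(-1/44055) = (-42601 + (111 + 35 + 2*1225))*(-1/44055) = (-42601 + (111 + 35 + 2450))*(-1/44055) = (-42601 + 2596)*(-1/44055) = -40005*(-1/44055) = 889/979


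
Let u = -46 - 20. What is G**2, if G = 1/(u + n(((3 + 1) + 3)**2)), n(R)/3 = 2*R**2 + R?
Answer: 1/209873169 ≈ 4.7648e-9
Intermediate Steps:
n(R) = 3*R + 6*R**2 (n(R) = 3*(2*R**2 + R) = 3*(R + 2*R**2) = 3*R + 6*R**2)
u = -66
G = 1/14487 (G = 1/(-66 + 3*((3 + 1) + 3)**2*(1 + 2*((3 + 1) + 3)**2)) = 1/(-66 + 3*(4 + 3)**2*(1 + 2*(4 + 3)**2)) = 1/(-66 + 3*7**2*(1 + 2*7**2)) = 1/(-66 + 3*49*(1 + 2*49)) = 1/(-66 + 3*49*(1 + 98)) = 1/(-66 + 3*49*99) = 1/(-66 + 14553) = 1/14487 ≈ 6.9027e-5)
G**2 = (1/14487)**2 = 1/209873169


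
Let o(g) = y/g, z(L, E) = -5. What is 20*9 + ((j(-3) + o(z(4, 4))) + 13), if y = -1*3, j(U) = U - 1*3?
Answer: 938/5 ≈ 187.60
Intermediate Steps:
j(U) = -3 + U (j(U) = U - 3 = -3 + U)
y = -3
o(g) = -3/g
20*9 + ((j(-3) + o(z(4, 4))) + 13) = 20*9 + (((-3 - 3) - 3/(-5)) + 13) = 180 + ((-6 - 3*(-⅕)) + 13) = 180 + ((-6 + ⅗) + 13) = 180 + (-27/5 + 13) = 180 + 38/5 = 938/5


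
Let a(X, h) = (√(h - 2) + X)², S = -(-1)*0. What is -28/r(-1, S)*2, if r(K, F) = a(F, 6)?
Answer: -14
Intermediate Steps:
S = 0 (S = -1*0 = 0)
a(X, h) = (X + √(-2 + h))² (a(X, h) = (√(-2 + h) + X)² = (X + √(-2 + h))²)
r(K, F) = (2 + F)² (r(K, F) = (F + √(-2 + 6))² = (F + √4)² = (F + 2)² = (2 + F)²)
-28/r(-1, S)*2 = -28/(2 + 0)²*2 = -28/(2²)*2 = -28/4*2 = -28*¼*2 = -7*2 = -14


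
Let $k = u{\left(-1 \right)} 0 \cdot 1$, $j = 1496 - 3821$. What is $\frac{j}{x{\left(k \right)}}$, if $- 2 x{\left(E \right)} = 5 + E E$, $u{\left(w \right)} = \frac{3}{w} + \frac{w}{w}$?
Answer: $930$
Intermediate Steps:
$j = -2325$
$u{\left(w \right)} = 1 + \frac{3}{w}$ ($u{\left(w \right)} = \frac{3}{w} + 1 = 1 + \frac{3}{w}$)
$k = 0$ ($k = \frac{3 - 1}{-1} \cdot 0 \cdot 1 = \left(-1\right) 2 \cdot 0 \cdot 1 = \left(-2\right) 0 \cdot 1 = 0 \cdot 1 = 0$)
$x{\left(E \right)} = - \frac{5}{2} - \frac{E^{2}}{2}$ ($x{\left(E \right)} = - \frac{5 + E E}{2} = - \frac{5 + E^{2}}{2} = - \frac{5}{2} - \frac{E^{2}}{2}$)
$\frac{j}{x{\left(k \right)}} = - \frac{2325}{- \frac{5}{2} - \frac{0^{2}}{2}} = - \frac{2325}{- \frac{5}{2} - 0} = - \frac{2325}{- \frac{5}{2} + 0} = - \frac{2325}{- \frac{5}{2}} = \left(-2325\right) \left(- \frac{2}{5}\right) = 930$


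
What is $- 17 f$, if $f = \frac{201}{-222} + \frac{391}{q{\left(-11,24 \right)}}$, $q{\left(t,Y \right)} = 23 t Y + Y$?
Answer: $\frac{3690275}{223776} \approx 16.491$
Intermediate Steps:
$q{\left(t,Y \right)} = Y + 23 Y t$ ($q{\left(t,Y \right)} = 23 Y t + Y = Y + 23 Y t$)
$f = - \frac{217075}{223776}$ ($f = \frac{201}{-222} + \frac{391}{24 \left(1 + 23 \left(-11\right)\right)} = 201 \left(- \frac{1}{222}\right) + \frac{391}{24 \left(1 - 253\right)} = - \frac{67}{74} + \frac{391}{24 \left(-252\right)} = - \frac{67}{74} + \frac{391}{-6048} = - \frac{67}{74} + 391 \left(- \frac{1}{6048}\right) = - \frac{67}{74} - \frac{391}{6048} = - \frac{217075}{223776} \approx -0.97005$)
$- 17 f = \left(-17\right) \left(- \frac{217075}{223776}\right) = \frac{3690275}{223776}$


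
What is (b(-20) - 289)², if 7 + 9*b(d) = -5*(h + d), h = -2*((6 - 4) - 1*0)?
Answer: 6190144/81 ≈ 76422.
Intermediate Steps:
h = -4 (h = -2*(2 + 0) = -2*2 = -4)
b(d) = 13/9 - 5*d/9 (b(d) = -7/9 + (-5*(-4 + d))/9 = -7/9 + (20 - 5*d)/9 = -7/9 + (20/9 - 5*d/9) = 13/9 - 5*d/9)
(b(-20) - 289)² = ((13/9 - 5/9*(-20)) - 289)² = ((13/9 + 100/9) - 289)² = (113/9 - 289)² = (-2488/9)² = 6190144/81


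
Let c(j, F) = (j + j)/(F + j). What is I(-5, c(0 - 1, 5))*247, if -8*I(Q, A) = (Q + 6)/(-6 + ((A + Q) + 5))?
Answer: 19/4 ≈ 4.7500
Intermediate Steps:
c(j, F) = 2*j/(F + j) (c(j, F) = (2*j)/(F + j) = 2*j/(F + j))
I(Q, A) = -(6 + Q)/(8*(-1 + A + Q)) (I(Q, A) = -(Q + 6)/(8*(-6 + ((A + Q) + 5))) = -(6 + Q)/(8*(-6 + (5 + A + Q))) = -(6 + Q)/(8*(-1 + A + Q)))
I(-5, c(0 - 1, 5))*247 = ((-6 - 1*(-5))/(8*(-1 + 2*(0 - 1)/(5 + (0 - 1)) - 5)))*247 = ((-6 + 5)/(8*(-1 + 2*(-1)/(5 - 1) - 5)))*247 = ((⅛)*(-1)/(-1 + 2*(-1)/4 - 5))*247 = ((⅛)*(-1)/(-1 + 2*(-1)*(¼) - 5))*247 = ((⅛)*(-1)/(-1 - ½ - 5))*247 = ((⅛)*(-1)/(-13/2))*247 = ((⅛)*(-2/13)*(-1))*247 = (1/52)*247 = 19/4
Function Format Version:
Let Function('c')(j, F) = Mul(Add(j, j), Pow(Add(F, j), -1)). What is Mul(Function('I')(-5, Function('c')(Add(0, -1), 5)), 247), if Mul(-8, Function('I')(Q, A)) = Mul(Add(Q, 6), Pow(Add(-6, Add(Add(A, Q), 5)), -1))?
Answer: Rational(19, 4) ≈ 4.7500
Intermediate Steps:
Function('c')(j, F) = Mul(2, j, Pow(Add(F, j), -1)) (Function('c')(j, F) = Mul(Mul(2, j), Pow(Add(F, j), -1)) = Mul(2, j, Pow(Add(F, j), -1)))
Function('I')(Q, A) = Mul(Rational(-1, 8), Pow(Add(-1, A, Q), -1), Add(6, Q)) (Function('I')(Q, A) = Mul(Rational(-1, 8), Mul(Add(Q, 6), Pow(Add(-6, Add(Add(A, Q), 5)), -1))) = Mul(Rational(-1, 8), Mul(Add(6, Q), Pow(Add(-6, Add(5, A, Q)), -1))) = Mul(Rational(-1, 8), Mul(Add(6, Q), Pow(Add(-1, A, Q), -1))) = Mul(Rational(-1, 8), Mul(Pow(Add(-1, A, Q), -1), Add(6, Q))) = Mul(Rational(-1, 8), Pow(Add(-1, A, Q), -1), Add(6, Q)))
Mul(Function('I')(-5, Function('c')(Add(0, -1), 5)), 247) = Mul(Mul(Rational(1, 8), Pow(Add(-1, Mul(2, Add(0, -1), Pow(Add(5, Add(0, -1)), -1)), -5), -1), Add(-6, Mul(-1, -5))), 247) = Mul(Mul(Rational(1, 8), Pow(Add(-1, Mul(2, -1, Pow(Add(5, -1), -1)), -5), -1), Add(-6, 5)), 247) = Mul(Mul(Rational(1, 8), Pow(Add(-1, Mul(2, -1, Pow(4, -1)), -5), -1), -1), 247) = Mul(Mul(Rational(1, 8), Pow(Add(-1, Mul(2, -1, Rational(1, 4)), -5), -1), -1), 247) = Mul(Mul(Rational(1, 8), Pow(Add(-1, Rational(-1, 2), -5), -1), -1), 247) = Mul(Mul(Rational(1, 8), Pow(Rational(-13, 2), -1), -1), 247) = Mul(Mul(Rational(1, 8), Rational(-2, 13), -1), 247) = Mul(Rational(1, 52), 247) = Rational(19, 4)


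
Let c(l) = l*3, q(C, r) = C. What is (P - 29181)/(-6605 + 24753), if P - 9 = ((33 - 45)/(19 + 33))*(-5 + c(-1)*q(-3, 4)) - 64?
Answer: -95020/58981 ≈ -1.6110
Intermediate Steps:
c(l) = 3*l
P = -727/13 (P = 9 + (((33 - 45)/(19 + 33))*(-5 + (3*(-1))*(-3)) - 64) = 9 + ((-12/52)*(-5 - 3*(-3)) - 64) = 9 + ((-12*1/52)*(-5 + 9) - 64) = 9 + (-3/13*4 - 64) = 9 + (-12/13 - 64) = 9 - 844/13 = -727/13 ≈ -55.923)
(P - 29181)/(-6605 + 24753) = (-727/13 - 29181)/(-6605 + 24753) = -380080/13/18148 = -380080/13*1/18148 = -95020/58981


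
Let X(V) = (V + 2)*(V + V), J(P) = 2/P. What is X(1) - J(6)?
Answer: 17/3 ≈ 5.6667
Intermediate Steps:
X(V) = 2*V*(2 + V) (X(V) = (2 + V)*(2*V) = 2*V*(2 + V))
X(1) - J(6) = 2*1*(2 + 1) - 2/6 = 2*1*3 - 2/6 = 6 - 1*⅓ = 6 - ⅓ = 17/3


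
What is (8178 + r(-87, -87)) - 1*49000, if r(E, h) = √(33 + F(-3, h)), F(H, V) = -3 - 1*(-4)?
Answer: -40822 + √34 ≈ -40816.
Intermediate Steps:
F(H, V) = 1 (F(H, V) = -3 + 4 = 1)
r(E, h) = √34 (r(E, h) = √(33 + 1) = √34)
(8178 + r(-87, -87)) - 1*49000 = (8178 + √34) - 1*49000 = (8178 + √34) - 49000 = -40822 + √34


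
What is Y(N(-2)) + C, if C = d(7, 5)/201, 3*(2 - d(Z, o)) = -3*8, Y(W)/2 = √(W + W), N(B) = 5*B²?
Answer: 10/201 + 4*√10 ≈ 12.699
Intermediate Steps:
Y(W) = 2*√2*√W (Y(W) = 2*√(W + W) = 2*√(2*W) = 2*(√2*√W) = 2*√2*√W)
d(Z, o) = 10 (d(Z, o) = 2 - (-1)*8 = 2 - ⅓*(-24) = 2 + 8 = 10)
C = 10/201 ≈ 0.049751
Y(N(-2)) + C = 2*√2*√(5*(-2)²) + 10/201 = 2*√2*√(5*4) + 10/201 = 2*√2*√20 + 10/201 = 2*√2*(2*√5) + 10/201 = 4*√10 + 10/201 = 10/201 + 4*√10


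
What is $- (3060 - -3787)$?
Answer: $-6847$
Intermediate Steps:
$- (3060 - -3787) = - (3060 + 3787) = \left(-1\right) 6847 = -6847$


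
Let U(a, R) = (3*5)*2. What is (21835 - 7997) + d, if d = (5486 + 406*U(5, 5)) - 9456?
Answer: 22048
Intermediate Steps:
U(a, R) = 30 (U(a, R) = 15*2 = 30)
d = 8210 (d = (5486 + 406*30) - 9456 = (5486 + 12180) - 9456 = 17666 - 9456 = 8210)
(21835 - 7997) + d = (21835 - 7997) + 8210 = 13838 + 8210 = 22048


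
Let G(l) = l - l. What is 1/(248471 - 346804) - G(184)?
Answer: -1/98333 ≈ -1.0170e-5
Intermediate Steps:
G(l) = 0
1/(248471 - 346804) - G(184) = 1/(248471 - 346804) - 1*0 = 1/(-98333) + 0 = -1/98333 + 0 = -1/98333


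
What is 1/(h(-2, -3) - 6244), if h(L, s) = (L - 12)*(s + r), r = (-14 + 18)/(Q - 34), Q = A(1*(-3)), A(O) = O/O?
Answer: -33/204610 ≈ -0.00016128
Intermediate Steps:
A(O) = 1
Q = 1
r = -4/33 (r = (-14 + 18)/(1 - 34) = 4/(-33) = 4*(-1/33) = -4/33 ≈ -0.12121)
h(L, s) = (-12 + L)*(-4/33 + s) (h(L, s) = (L - 12)*(s - 4/33) = (-12 + L)*(-4/33 + s))
1/(h(-2, -3) - 6244) = 1/((16/11 - 12*(-3) - 4/33*(-2) - 2*(-3)) - 6244) = 1/((16/11 + 36 + 8/33 + 6) - 6244) = 1/(1442/33 - 6244) = 1/(-204610/33) = -33/204610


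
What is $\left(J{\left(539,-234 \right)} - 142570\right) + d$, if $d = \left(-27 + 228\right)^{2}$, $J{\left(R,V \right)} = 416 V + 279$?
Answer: $-199234$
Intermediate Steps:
$J{\left(R,V \right)} = 279 + 416 V$
$d = 40401$ ($d = 201^{2} = 40401$)
$\left(J{\left(539,-234 \right)} - 142570\right) + d = \left(\left(279 + 416 \left(-234\right)\right) - 142570\right) + 40401 = \left(\left(279 - 97344\right) - 142570\right) + 40401 = \left(-97065 - 142570\right) + 40401 = -239635 + 40401 = -199234$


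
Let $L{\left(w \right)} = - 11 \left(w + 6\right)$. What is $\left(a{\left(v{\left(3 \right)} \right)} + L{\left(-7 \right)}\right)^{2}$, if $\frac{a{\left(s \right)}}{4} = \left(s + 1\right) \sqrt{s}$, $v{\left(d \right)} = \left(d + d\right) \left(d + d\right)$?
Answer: $808201$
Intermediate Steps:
$v{\left(d \right)} = 4 d^{2}$ ($v{\left(d \right)} = 2 d 2 d = 4 d^{2}$)
$a{\left(s \right)} = 4 \sqrt{s} \left(1 + s\right)$ ($a{\left(s \right)} = 4 \left(s + 1\right) \sqrt{s} = 4 \left(1 + s\right) \sqrt{s} = 4 \sqrt{s} \left(1 + s\right)$)
$L{\left(w \right)} = -66 - 11 w$ ($L{\left(w \right)} = - 11 \left(6 + w\right) = -66 - 11 w$)
$\left(a{\left(v{\left(3 \right)} \right)} + L{\left(-7 \right)}\right)^{2} = \left(4 \sqrt{4 \cdot 3^{2}} \left(1 + 4 \cdot 3^{2}\right) - -11\right)^{2} = \left(4 \sqrt{4 \cdot 9} \left(1 + 4 \cdot 9\right) + \left(-66 + 77\right)\right)^{2} = \left(4 \sqrt{36} \left(1 + 36\right) + 11\right)^{2} = \left(4 \cdot 6 \cdot 37 + 11\right)^{2} = \left(888 + 11\right)^{2} = 899^{2} = 808201$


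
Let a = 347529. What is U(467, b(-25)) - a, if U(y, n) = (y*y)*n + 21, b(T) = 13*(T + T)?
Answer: -142105358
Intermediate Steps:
b(T) = 26*T (b(T) = 13*(2*T) = 26*T)
U(y, n) = 21 + n*y**2 (U(y, n) = y**2*n + 21 = n*y**2 + 21 = 21 + n*y**2)
U(467, b(-25)) - a = (21 + (26*(-25))*467**2) - 1*347529 = (21 - 650*218089) - 347529 = (21 - 141757850) - 347529 = -141757829 - 347529 = -142105358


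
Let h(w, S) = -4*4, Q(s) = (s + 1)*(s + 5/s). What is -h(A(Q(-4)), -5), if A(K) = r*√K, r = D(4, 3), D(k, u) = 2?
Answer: 16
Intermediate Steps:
r = 2
Q(s) = (1 + s)*(s + 5/s)
A(K) = 2*√K
h(w, S) = -16
-h(A(Q(-4)), -5) = -1*(-16) = 16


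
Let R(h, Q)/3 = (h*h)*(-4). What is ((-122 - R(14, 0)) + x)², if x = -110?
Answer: 4494400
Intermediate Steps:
R(h, Q) = -12*h² (R(h, Q) = 3*((h*h)*(-4)) = 3*(h²*(-4)) = 3*(-4*h²) = -12*h²)
((-122 - R(14, 0)) + x)² = ((-122 - (-12)*14²) - 110)² = ((-122 - (-12)*196) - 110)² = ((-122 - 1*(-2352)) - 110)² = ((-122 + 2352) - 110)² = (2230 - 110)² = 2120² = 4494400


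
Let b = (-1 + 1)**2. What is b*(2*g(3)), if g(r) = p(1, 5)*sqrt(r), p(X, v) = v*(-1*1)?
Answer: 0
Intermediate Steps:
p(X, v) = -v (p(X, v) = v*(-1) = -v)
b = 0 (b = 0**2 = 0)
g(r) = -5*sqrt(r) (g(r) = (-1*5)*sqrt(r) = -5*sqrt(r))
b*(2*g(3)) = 0*(2*(-5*sqrt(3))) = 0*(-10*sqrt(3)) = 0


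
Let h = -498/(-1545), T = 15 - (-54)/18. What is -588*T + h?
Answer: -5450594/515 ≈ -10584.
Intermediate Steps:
T = 18 (T = 15 - (-54)/18 = 15 - 9*(-⅓) = 15 + 3 = 18)
h = 166/515 (h = -498*(-1/1545) = 166/515 ≈ 0.32233)
-588*T + h = -588*18 + 166/515 = -10584 + 166/515 = -5450594/515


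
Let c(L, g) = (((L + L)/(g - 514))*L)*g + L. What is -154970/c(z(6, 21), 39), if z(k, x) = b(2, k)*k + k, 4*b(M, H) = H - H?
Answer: -36805375/21 ≈ -1.7526e+6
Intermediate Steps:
b(M, H) = 0 (b(M, H) = (H - H)/4 = (¼)*0 = 0)
z(k, x) = k (z(k, x) = 0*k + k = 0 + k = k)
c(L, g) = L + 2*g*L²/(-514 + g) (c(L, g) = (((2*L)/(-514 + g))*L)*g + L = ((2*L/(-514 + g))*L)*g + L = (2*L²/(-514 + g))*g + L = 2*g*L²/(-514 + g) + L = L + 2*g*L²/(-514 + g))
-154970/c(z(6, 21), 39) = -154970*(-514 + 39)/(6*(-514 + 39 + 2*6*39)) = -154970*(-475/(6*(-514 + 39 + 468))) = -154970/(6*(-1/475)*(-7)) = -154970/42/475 = -154970*475/42 = -36805375/21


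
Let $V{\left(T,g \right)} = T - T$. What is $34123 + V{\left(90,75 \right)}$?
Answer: $34123$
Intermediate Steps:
$V{\left(T,g \right)} = 0$
$34123 + V{\left(90,75 \right)} = 34123 + 0 = 34123$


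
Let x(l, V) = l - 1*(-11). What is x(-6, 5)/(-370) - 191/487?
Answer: -14621/36038 ≈ -0.40571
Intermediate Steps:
x(l, V) = 11 + l (x(l, V) = l + 11 = 11 + l)
x(-6, 5)/(-370) - 191/487 = (11 - 6)/(-370) - 191/487 = 5*(-1/370) - 191*1/487 = -1/74 - 191/487 = -14621/36038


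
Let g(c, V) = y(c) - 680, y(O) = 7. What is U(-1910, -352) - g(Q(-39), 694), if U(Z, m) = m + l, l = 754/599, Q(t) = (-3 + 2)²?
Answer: 193033/599 ≈ 322.26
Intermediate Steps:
Q(t) = 1 (Q(t) = (-1)² = 1)
l = 754/599 (l = 754*(1/599) = 754/599 ≈ 1.2588)
g(c, V) = -673 (g(c, V) = 7 - 680 = -673)
U(Z, m) = 754/599 + m (U(Z, m) = m + 754/599 = 754/599 + m)
U(-1910, -352) - g(Q(-39), 694) = (754/599 - 352) - 1*(-673) = -210094/599 + 673 = 193033/599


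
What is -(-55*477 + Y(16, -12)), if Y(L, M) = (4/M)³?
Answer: 708346/27 ≈ 26235.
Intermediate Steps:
Y(L, M) = 64/M³
-(-55*477 + Y(16, -12)) = -(-55*477 + 64/(-12)³) = -(-26235 + 64*(-1/1728)) = -(-26235 - 1/27) = -1*(-708346/27) = 708346/27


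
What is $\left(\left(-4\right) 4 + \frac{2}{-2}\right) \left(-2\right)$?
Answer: $34$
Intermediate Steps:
$\left(\left(-4\right) 4 + \frac{2}{-2}\right) \left(-2\right) = \left(-16 + 2 \left(- \frac{1}{2}\right)\right) \left(-2\right) = \left(-16 - 1\right) \left(-2\right) = \left(-17\right) \left(-2\right) = 34$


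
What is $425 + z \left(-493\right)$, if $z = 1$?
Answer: $-68$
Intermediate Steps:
$425 + z \left(-493\right) = 425 + 1 \left(-493\right) = 425 - 493 = -68$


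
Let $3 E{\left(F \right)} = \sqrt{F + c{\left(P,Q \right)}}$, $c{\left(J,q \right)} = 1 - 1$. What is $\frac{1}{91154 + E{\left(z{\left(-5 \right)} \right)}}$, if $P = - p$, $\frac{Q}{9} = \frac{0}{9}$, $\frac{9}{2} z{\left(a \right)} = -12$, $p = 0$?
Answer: $\frac{1230579}{112172198170} - \frac{3 i \sqrt{6}}{112172198170} \approx 1.097 \cdot 10^{-5} - 6.5511 \cdot 10^{-11} i$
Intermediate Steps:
$z{\left(a \right)} = - \frac{8}{3}$ ($z{\left(a \right)} = \frac{2}{9} \left(-12\right) = - \frac{8}{3}$)
$Q = 0$ ($Q = 9 \cdot \frac{0}{9} = 9 \cdot 0 \cdot \frac{1}{9} = 9 \cdot 0 = 0$)
$P = 0$ ($P = \left(-1\right) 0 = 0$)
$c{\left(J,q \right)} = 0$ ($c{\left(J,q \right)} = 1 - 1 = 0$)
$E{\left(F \right)} = \frac{\sqrt{F}}{3}$ ($E{\left(F \right)} = \frac{\sqrt{F + 0}}{3} = \frac{\sqrt{F}}{3}$)
$\frac{1}{91154 + E{\left(z{\left(-5 \right)} \right)}} = \frac{1}{91154 + \frac{\sqrt{- \frac{8}{3}}}{3}} = \frac{1}{91154 + \frac{\frac{2}{3} i \sqrt{6}}{3}} = \frac{1}{91154 + \frac{2 i \sqrt{6}}{9}}$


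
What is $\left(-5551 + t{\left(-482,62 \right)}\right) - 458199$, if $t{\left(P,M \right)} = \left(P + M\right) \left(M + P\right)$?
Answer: $-287350$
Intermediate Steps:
$t{\left(P,M \right)} = \left(M + P\right)^{2}$ ($t{\left(P,M \right)} = \left(M + P\right) \left(M + P\right) = \left(M + P\right)^{2}$)
$\left(-5551 + t{\left(-482,62 \right)}\right) - 458199 = \left(-5551 + \left(62 - 482\right)^{2}\right) - 458199 = \left(-5551 + \left(-420\right)^{2}\right) - 458199 = \left(-5551 + 176400\right) - 458199 = 170849 - 458199 = -287350$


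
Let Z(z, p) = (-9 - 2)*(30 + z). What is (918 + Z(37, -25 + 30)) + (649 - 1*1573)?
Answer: -743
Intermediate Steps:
Z(z, p) = -330 - 11*z (Z(z, p) = -11*(30 + z) = -330 - 11*z)
(918 + Z(37, -25 + 30)) + (649 - 1*1573) = (918 + (-330 - 11*37)) + (649 - 1*1573) = (918 + (-330 - 407)) + (649 - 1573) = (918 - 737) - 924 = 181 - 924 = -743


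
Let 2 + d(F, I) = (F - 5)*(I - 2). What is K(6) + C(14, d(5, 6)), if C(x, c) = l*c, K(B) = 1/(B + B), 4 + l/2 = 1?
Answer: 145/12 ≈ 12.083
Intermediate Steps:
l = -6 (l = -8 + 2*1 = -8 + 2 = -6)
K(B) = 1/(2*B)
d(F, I) = -2 + (-5 + F)*(-2 + I) (d(F, I) = -2 + (F - 5)*(I - 2) = -2 + (-5 + F)*(-2 + I))
C(x, c) = -6*c
K(6) + C(14, d(5, 6)) = (1/2)/6 - 6*(8 - 5*6 - 2*5 + 5*6) = (1/2)*(1/6) - 6*(8 - 30 - 10 + 30) = 1/12 - 6*(-2) = 1/12 + 12 = 145/12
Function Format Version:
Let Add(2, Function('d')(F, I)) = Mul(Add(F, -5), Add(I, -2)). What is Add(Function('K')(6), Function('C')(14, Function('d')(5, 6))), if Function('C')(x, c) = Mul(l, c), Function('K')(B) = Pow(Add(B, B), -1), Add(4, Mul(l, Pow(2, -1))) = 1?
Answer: Rational(145, 12) ≈ 12.083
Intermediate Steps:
l = -6 (l = Add(-8, Mul(2, 1)) = Add(-8, 2) = -6)
Function('K')(B) = Mul(Rational(1, 2), Pow(B, -1)) (Function('K')(B) = Pow(Mul(2, B), -1) = Mul(Rational(1, 2), Pow(B, -1)))
Function('d')(F, I) = Add(-2, Mul(Add(-5, F), Add(-2, I))) (Function('d')(F, I) = Add(-2, Mul(Add(F, -5), Add(I, -2))) = Add(-2, Mul(Add(-5, F), Add(-2, I))))
Function('C')(x, c) = Mul(-6, c)
Add(Function('K')(6), Function('C')(14, Function('d')(5, 6))) = Add(Mul(Rational(1, 2), Pow(6, -1)), Mul(-6, Add(8, Mul(-5, 6), Mul(-2, 5), Mul(5, 6)))) = Add(Mul(Rational(1, 2), Rational(1, 6)), Mul(-6, Add(8, -30, -10, 30))) = Add(Rational(1, 12), Mul(-6, -2)) = Add(Rational(1, 12), 12) = Rational(145, 12)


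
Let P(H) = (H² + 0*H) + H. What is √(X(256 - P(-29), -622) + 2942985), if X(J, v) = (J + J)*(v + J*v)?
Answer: 3*I*√42325615 ≈ 19517.0*I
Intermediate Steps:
P(H) = H + H² (P(H) = (H² + 0) + H = H² + H = H + H²)
X(J, v) = 2*J*(v + J*v) (X(J, v) = (2*J)*(v + J*v) = 2*J*(v + J*v))
√(X(256 - P(-29), -622) + 2942985) = √(2*(256 - (-29)*(1 - 29))*(-622)*(1 + (256 - (-29)*(1 - 29))) + 2942985) = √(2*(256 - (-29)*(-28))*(-622)*(1 + (256 - (-29)*(-28))) + 2942985) = √(2*(256 - 1*812)*(-622)*(1 + (256 - 1*812)) + 2942985) = √(2*(256 - 812)*(-622)*(1 + (256 - 812)) + 2942985) = √(2*(-556)*(-622)*(1 - 556) + 2942985) = √(2*(-556)*(-622)*(-555) + 2942985) = √(-383873520 + 2942985) = √(-380930535) = 3*I*√42325615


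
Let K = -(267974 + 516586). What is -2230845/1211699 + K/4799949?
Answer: -555171085445/276956828731 ≈ -2.0045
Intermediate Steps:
K = -784560 (K = -1*784560 = -784560)
-2230845/1211699 + K/4799949 = -2230845/1211699 - 784560/4799949 = -2230845*1/1211699 - 784560*1/4799949 = -2230845/1211699 - 37360/228569 = -555171085445/276956828731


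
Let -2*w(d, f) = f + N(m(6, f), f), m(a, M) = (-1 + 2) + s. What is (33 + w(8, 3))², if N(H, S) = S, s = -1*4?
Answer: 900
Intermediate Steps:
s = -4
m(a, M) = -3 (m(a, M) = (-1 + 2) - 4 = 1 - 4 = -3)
w(d, f) = -f (w(d, f) = -(f + f)/2 = -f)
(33 + w(8, 3))² = (33 - 1*3)² = (33 - 3)² = 30² = 900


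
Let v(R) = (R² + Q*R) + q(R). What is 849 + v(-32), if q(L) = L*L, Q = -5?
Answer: 3057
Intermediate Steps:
q(L) = L²
v(R) = -5*R + 2*R² (v(R) = (R² - 5*R) + R² = -5*R + 2*R²)
849 + v(-32) = 849 - 32*(-5 + 2*(-32)) = 849 - 32*(-5 - 64) = 849 - 32*(-69) = 849 + 2208 = 3057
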